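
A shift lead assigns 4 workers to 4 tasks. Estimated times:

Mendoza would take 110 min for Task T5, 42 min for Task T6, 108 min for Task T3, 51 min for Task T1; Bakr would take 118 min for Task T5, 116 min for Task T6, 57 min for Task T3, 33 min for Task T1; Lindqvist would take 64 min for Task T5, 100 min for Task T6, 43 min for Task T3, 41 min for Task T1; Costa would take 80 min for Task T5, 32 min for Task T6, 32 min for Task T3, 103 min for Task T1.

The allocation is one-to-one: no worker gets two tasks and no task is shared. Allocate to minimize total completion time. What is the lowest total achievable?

Min total: 171 min

This is a one-to-one assignment (minimum-cost bipartite matching).
Optimal: Mendoza→Task T6 (42 min), Bakr→Task T1 (33 min), Lindqvist→Task T5 (64 min), Costa→Task T3 (32 min) — total 42+33+64+32 = 171 min.
Column-greedy (each task in turn goes to its cheapest remaining worker) gives 204 min, worse by 33.
Next-best assignment: Mendoza→Task T6, Bakr→Task T1, Lindqvist→Task T3, Costa→Task T5 = 198 min.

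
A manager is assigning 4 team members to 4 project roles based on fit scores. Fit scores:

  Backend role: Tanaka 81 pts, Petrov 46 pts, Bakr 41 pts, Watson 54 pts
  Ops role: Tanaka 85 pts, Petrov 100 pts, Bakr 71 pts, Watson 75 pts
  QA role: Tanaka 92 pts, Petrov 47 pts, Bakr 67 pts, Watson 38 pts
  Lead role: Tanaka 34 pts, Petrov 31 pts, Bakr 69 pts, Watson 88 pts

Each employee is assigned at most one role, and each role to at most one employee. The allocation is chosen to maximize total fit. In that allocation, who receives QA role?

Optimal: Tanaka→Backend role (81 pts), Petrov→Ops role (100 pts), Bakr→QA role (67 pts), Watson→Lead role (88 pts) — total 81+100+67+88 = 336 pts.
Row-greedy (each employee in turn takes its best remaining role) gives 315 pts, worse by 21.
Next-best assignment: Tanaka→QA role, Petrov→Ops role, Bakr→Backend role, Watson→Lead role = 321 pts.
Bakr's own top role is Ops role (71 pts), but forcing Bakr→Ops role and reassigning the rest optimally gives only 297 pts — worse by 39.

Bakr receives QA role.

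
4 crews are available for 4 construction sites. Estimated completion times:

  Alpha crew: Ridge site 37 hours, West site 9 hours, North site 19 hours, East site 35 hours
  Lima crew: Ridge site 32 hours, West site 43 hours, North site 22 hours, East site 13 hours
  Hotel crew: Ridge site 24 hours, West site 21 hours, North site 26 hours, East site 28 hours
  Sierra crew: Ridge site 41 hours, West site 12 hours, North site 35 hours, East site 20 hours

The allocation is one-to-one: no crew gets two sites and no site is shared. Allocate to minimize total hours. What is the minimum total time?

Min total: 68 hours

Optimal: Alpha crew→North site (19 hours), Lima crew→East site (13 hours), Hotel crew→Ridge site (24 hours), Sierra crew→West site (12 hours) — total 19+13+24+12 = 68 hours.
Row-greedy (each crew in turn takes its cheapest remaining site) gives 81 hours, worse by 13.
Swapping Lima crew↔Alpha crew (Lima crew→North site 22 hours, Alpha crew→East site 35 hours) adds 25.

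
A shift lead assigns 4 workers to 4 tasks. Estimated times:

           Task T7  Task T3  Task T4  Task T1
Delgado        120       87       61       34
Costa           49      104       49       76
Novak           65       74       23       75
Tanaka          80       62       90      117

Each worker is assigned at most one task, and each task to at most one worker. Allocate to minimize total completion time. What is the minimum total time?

Min total: 168 min

Optimal: Delgado→Task T1 (34 min), Costa→Task T7 (49 min), Novak→Task T4 (23 min), Tanaka→Task T3 (62 min) — total 34+49+23+62 = 168 min.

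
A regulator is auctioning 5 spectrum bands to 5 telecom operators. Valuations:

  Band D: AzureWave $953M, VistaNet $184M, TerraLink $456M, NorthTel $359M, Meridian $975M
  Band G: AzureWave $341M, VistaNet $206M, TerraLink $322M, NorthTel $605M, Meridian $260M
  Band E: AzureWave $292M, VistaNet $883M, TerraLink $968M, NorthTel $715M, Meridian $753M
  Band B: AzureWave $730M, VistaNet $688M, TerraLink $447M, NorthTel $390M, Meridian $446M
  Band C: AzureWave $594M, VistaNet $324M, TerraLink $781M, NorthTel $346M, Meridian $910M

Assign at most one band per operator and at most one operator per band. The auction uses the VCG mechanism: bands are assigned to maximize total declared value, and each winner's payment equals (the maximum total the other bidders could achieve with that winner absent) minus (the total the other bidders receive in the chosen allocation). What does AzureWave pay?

AzureWave pays $73M.

Efficient allocation: AzureWave→Band D ($953M), VistaNet→Band B ($688M), TerraLink→Band E ($968M), NorthTel→Band G ($605M), Meridian→Band C ($910M); total welfare W = $4124M.
AzureWave receives Band D at value $953M, so the others get W − 953 = $3171M.
Without AzureWave: best allocation of the remaining 4 bidders over all 5 bands is VistaNet→Band E ($883M), TerraLink→Band C ($781M), NorthTel→Band G ($605M), Meridian→Band D ($975M), total $3244M.
VCG payment = (others' best without AzureWave) − (others' welfare with AzureWave) = 3244 − 3171 = $73M.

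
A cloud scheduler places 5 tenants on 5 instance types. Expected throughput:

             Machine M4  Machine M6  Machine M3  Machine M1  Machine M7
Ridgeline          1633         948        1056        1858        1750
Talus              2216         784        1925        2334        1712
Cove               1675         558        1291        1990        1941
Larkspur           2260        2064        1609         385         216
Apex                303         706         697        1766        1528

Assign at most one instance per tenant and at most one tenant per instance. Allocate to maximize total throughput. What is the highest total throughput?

Max total: 9329 ops/s

Optimal: Ridgeline→Machine M4 (1633 ops/s), Talus→Machine M3 (1925 ops/s), Cove→Machine M7 (1941 ops/s), Larkspur→Machine M6 (2064 ops/s), Apex→Machine M1 (1766 ops/s) — total 1633+1925+1941+2064+1766 = 9329 ops/s.
Max-entry greedy (repeatedly take the single best remaining cell) gives 8297 ops/s, worse by 1032.
Swapping Cove↔Apex (Cove→Machine M1 1990 ops/s, Apex→Machine M7 1528 ops/s) loses 189.
Every other assignment is strictly worse.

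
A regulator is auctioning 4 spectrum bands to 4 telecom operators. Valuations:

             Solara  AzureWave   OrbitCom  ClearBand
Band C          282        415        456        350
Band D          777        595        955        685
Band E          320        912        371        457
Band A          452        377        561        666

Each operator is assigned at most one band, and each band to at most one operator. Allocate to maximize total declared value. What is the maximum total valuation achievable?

This is the linear assignment problem.
Optimal: Solara→Band C ($282M), AzureWave→Band E ($912M), OrbitCom→Band D ($955M), ClearBand→Band A ($666M) — total 282+912+955+666 = $2815M.
Column-greedy (each band in turn goes to its best remaining operator) gives $2811M, worse by 4.
Next-best assignment: Solara→Band D, AzureWave→Band E, OrbitCom→Band C, ClearBand→Band A = $2811M.

Maximum total: $2815M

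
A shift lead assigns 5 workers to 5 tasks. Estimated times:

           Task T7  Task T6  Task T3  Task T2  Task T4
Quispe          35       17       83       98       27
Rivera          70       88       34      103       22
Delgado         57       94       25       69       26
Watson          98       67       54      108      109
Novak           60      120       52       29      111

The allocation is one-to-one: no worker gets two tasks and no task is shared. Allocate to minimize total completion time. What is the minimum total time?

Minimum total: 178 min

Optimal: Quispe→Task T7 (35 min), Rivera→Task T4 (22 min), Delgado→Task T3 (25 min), Watson→Task T6 (67 min), Novak→Task T2 (29 min) — total 35+22+25+67+29 = 178 min.
Row-greedy (each worker in turn takes its cheapest remaining task) gives 191 min, worse by 13.
Next-best assignment: Quispe→Task T6, Rivera→Task T4, Delgado→Task T7, Watson→Task T3, Novak→Task T2 = 179 min.
Swapping Delgado↔Watson (Delgado→Task T6 94 min, Watson→Task T3 54 min) adds 56.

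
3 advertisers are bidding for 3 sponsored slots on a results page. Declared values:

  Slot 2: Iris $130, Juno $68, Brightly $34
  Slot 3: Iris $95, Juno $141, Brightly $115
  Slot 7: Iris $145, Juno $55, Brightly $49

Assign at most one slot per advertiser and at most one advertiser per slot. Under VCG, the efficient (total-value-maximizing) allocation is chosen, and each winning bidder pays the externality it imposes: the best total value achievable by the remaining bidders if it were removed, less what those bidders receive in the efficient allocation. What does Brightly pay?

Efficient allocation: Iris→Slot 7 ($145), Juno→Slot 2 ($68), Brightly→Slot 3 ($115); total welfare W = $328.
Brightly receives Slot 3 at value $115, so the others get W − 115 = $213.
Without Brightly: best allocation of the remaining 2 bidders over all 3 slots is Iris→Slot 7 ($145), Juno→Slot 3 ($141), total $286.
VCG payment = (others' best without Brightly) − (others' welfare with Brightly) = 286 − 213 = $73.

Brightly pays $73.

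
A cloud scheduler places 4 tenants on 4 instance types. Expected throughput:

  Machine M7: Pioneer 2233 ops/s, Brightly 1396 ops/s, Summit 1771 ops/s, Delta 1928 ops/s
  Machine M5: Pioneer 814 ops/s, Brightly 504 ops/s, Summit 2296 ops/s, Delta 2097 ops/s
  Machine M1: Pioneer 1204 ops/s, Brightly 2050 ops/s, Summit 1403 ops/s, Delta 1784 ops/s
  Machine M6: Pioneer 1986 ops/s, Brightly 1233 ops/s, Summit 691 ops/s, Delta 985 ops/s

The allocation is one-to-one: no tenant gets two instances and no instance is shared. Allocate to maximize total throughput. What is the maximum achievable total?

Maximum total: 8260 ops/s

Optimal: Pioneer→Machine M6 (1986 ops/s), Brightly→Machine M1 (2050 ops/s), Summit→Machine M5 (2296 ops/s), Delta→Machine M7 (1928 ops/s) — total 1986+2050+2296+1928 = 8260 ops/s.
Max-entry greedy (repeatedly take the single best remaining cell) gives 7564 ops/s, worse by 696.
Next-best assignment: Pioneer→Machine M6, Brightly→Machine M1, Summit→Machine M7, Delta→Machine M5 = 7904 ops/s.
No other one-to-one assignment exceeds 8260 ops/s.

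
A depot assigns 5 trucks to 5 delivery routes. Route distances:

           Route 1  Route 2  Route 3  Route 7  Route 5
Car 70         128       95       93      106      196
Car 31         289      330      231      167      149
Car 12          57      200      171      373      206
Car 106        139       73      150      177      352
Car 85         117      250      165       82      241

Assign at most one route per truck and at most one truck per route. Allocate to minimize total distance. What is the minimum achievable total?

Min total: 454 km

Optimal: Car 70→Route 3 (93 km), Car 31→Route 5 (149 km), Car 12→Route 1 (57 km), Car 106→Route 2 (73 km), Car 85→Route 7 (82 km) — total 93+149+57+73+82 = 454 km.
Next-best assignment: Car 70→Route 2, Car 31→Route 5, Car 12→Route 1, Car 106→Route 3, Car 85→Route 7 = 533 km.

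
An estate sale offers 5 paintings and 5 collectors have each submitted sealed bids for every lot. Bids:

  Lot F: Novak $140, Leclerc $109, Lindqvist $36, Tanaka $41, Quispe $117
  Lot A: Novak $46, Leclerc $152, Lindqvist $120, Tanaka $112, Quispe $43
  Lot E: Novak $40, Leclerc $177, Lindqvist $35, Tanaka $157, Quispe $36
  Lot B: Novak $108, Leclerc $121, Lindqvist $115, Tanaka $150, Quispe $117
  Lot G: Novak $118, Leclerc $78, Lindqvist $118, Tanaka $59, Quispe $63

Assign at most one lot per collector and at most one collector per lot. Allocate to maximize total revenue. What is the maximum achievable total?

This is a one-to-one assignment (maximum-weight bipartite matching).
Optimal: Novak→Lot F ($140), Leclerc→Lot A ($152), Lindqvist→Lot G ($118), Tanaka→Lot E ($157), Quispe→Lot B ($117) — total 140+152+118+157+117 = $684.
Max-entry greedy (repeatedly take the single best remaining cell) gives $650, worse by 34.
Swapping Novak↔Lindqvist (Novak→Lot G $118, Lindqvist→Lot F $36) loses 104.
No other one-to-one assignment exceeds $684.

Maximum total: $684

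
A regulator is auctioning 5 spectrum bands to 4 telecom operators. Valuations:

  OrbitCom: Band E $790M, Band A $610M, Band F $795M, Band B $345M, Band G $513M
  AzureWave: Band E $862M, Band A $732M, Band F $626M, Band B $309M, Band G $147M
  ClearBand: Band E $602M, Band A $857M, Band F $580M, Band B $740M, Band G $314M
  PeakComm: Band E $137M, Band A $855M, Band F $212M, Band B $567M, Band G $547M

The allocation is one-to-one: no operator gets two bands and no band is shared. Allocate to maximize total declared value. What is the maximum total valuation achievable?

Optimal: OrbitCom→Band F ($795M), AzureWave→Band E ($862M), ClearBand→Band B ($740M), PeakComm→Band A ($855M) — total 795+862+740+855 = $3252M.
Max-entry greedy (repeatedly take the single best remaining cell) gives $3081M, worse by 171.
Next-best assignment: OrbitCom→Band F, AzureWave→Band E, ClearBand→Band A, PeakComm→Band B = $3081M.
Swapping AzureWave↔OrbitCom (AzureWave→Band F $626M, OrbitCom→Band E $790M) loses 241.
Every other assignment is strictly worse.

Max total: $3252M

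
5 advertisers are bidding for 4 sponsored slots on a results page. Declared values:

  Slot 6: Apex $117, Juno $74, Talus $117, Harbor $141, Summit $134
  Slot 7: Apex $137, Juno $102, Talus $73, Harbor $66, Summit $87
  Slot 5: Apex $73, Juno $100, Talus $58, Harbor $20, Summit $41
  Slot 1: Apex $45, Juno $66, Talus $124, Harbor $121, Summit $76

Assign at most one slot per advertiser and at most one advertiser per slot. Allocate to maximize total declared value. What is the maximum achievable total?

Maximum total: $502

Treat this as an assignment problem: match each advertiser to one slot.
Optimal: Harbor→Slot 6 ($141), Apex→Slot 7 ($137), Juno→Slot 5 ($100), Talus→Slot 1 ($124) — total 141+137+100+124 = $502.
Next-best assignment: Summit→Slot 6, Apex→Slot 7, Juno→Slot 5, Talus→Slot 1 = $495.
Swapping Juno↔Apex (Juno→Slot 7 $102, Apex→Slot 5 $73) loses 62.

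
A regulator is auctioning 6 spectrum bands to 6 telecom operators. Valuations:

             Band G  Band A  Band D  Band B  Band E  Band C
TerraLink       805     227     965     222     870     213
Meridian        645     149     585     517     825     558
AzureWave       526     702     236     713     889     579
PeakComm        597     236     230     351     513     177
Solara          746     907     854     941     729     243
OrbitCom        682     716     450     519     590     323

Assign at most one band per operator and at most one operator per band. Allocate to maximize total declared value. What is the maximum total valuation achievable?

Optimal: TerraLink→Band D ($965M), Meridian→Band C ($558M), AzureWave→Band E ($889M), PeakComm→Band G ($597M), Solara→Band B ($941M), OrbitCom→Band A ($716M) — total 965+558+889+597+941+716 = $4666M.
Column-greedy (each band in turn goes to its best remaining operator) gives $3777M, worse by 889.
Swapping PeakComm↔TerraLink (PeakComm→Band D $230M, TerraLink→Band G $805M) loses 527.

Maximum total: $4666M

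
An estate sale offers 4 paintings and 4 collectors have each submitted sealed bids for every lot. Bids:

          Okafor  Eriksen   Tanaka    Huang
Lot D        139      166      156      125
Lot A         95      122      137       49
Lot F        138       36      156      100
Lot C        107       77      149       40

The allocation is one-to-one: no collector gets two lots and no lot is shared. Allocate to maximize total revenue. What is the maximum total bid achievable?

Maximum total: $534

This is a one-to-one assignment (maximum-weight bipartite matching).
Optimal: Okafor→Lot F ($138), Eriksen→Lot A ($122), Tanaka→Lot C ($149), Huang→Lot D ($125) — total 138+122+149+125 = $534.
Column-greedy (each lot in turn goes to its best remaining collector) gives $481, worse by 53.
Next-best assignment: Okafor→Lot D, Eriksen→Lot A, Tanaka→Lot C, Huang→Lot F = $510.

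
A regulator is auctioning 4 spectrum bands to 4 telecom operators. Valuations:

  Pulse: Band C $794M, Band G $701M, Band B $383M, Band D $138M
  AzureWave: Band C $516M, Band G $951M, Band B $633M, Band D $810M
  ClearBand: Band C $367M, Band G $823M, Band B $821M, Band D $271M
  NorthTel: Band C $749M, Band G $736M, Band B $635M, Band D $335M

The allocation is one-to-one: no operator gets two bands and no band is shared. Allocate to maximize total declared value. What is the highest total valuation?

Maximum total: $3161M

Optimal: Pulse→Band C ($794M), AzureWave→Band D ($810M), ClearBand→Band B ($821M), NorthTel→Band G ($736M) — total 794+810+821+736 = $3161M.
Column-greedy (each band in turn goes to its best remaining operator) gives $2901M, worse by 260.
Next-best assignment: Pulse→Band G, AzureWave→Band D, ClearBand→Band B, NorthTel→Band C = $3081M.
No other one-to-one assignment exceeds $3161M.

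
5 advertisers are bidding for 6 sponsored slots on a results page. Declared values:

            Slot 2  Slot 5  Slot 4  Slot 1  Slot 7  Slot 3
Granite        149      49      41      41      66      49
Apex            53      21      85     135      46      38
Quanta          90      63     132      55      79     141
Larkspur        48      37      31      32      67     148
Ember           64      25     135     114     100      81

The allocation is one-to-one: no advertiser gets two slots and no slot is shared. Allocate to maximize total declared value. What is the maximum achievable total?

Max total: $664

Optimal: Granite→Slot 2 ($149), Apex→Slot 1 ($135), Quanta→Slot 4 ($132), Larkspur→Slot 3 ($148), Ember→Slot 7 ($100) — total 149+135+132+148+100 = $664.
Column-greedy (each slot in turn goes to its best remaining advertiser) gives $549, worse by 115.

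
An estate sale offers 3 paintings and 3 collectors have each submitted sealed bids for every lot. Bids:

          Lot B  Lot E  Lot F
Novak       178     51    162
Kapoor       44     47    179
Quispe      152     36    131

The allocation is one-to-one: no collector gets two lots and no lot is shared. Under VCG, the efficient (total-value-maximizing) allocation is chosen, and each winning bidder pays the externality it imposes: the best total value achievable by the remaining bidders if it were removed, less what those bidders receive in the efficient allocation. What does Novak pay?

Novak pays $116.

Efficient allocation: Novak→Lot B ($178), Kapoor→Lot F ($179), Quispe→Lot E ($36); total welfare W = $393.
Novak receives Lot B at value $178, so the others get W − 178 = $215.
Without Novak: best allocation of the remaining 2 bidders over all 3 lots is Kapoor→Lot F ($179), Quispe→Lot B ($152), total $331.
VCG payment = (others' best without Novak) − (others' welfare with Novak) = 331 − 215 = $116.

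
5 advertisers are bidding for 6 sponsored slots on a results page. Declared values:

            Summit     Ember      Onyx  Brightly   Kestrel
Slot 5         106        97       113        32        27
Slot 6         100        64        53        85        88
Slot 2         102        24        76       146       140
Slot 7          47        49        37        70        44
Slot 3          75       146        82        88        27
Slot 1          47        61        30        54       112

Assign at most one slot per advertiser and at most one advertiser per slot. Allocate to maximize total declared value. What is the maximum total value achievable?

Max total: $617

Optimal: Summit→Slot 6 ($100), Ember→Slot 3 ($146), Onyx→Slot 5 ($113), Brightly→Slot 2 ($146), Kestrel→Slot 1 ($112) — total 100+146+113+146+112 = $617.
Column-greedy (each slot in turn goes to its best remaining advertiser) gives $435, worse by 182.
Swapping Onyx↔Kestrel (Onyx→Slot 1 $30, Kestrel→Slot 5 $27) loses 168.
Checked against all permutations: $617 is optimal.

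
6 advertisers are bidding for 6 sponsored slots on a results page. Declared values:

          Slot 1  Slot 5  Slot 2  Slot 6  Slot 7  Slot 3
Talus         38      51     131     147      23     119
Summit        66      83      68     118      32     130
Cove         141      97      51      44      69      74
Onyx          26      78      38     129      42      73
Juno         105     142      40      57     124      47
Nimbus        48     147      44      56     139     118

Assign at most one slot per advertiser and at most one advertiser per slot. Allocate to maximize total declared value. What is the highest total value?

Max total: $812

Optimal: Talus→Slot 2 ($131), Summit→Slot 3 ($130), Cove→Slot 1 ($141), Onyx→Slot 6 ($129), Juno→Slot 5 ($142), Nimbus→Slot 7 ($139) — total 131+130+141+129+142+139 = $812.
Row-greedy (each advertiser in turn takes its best remaining slot) gives $664, worse by 148.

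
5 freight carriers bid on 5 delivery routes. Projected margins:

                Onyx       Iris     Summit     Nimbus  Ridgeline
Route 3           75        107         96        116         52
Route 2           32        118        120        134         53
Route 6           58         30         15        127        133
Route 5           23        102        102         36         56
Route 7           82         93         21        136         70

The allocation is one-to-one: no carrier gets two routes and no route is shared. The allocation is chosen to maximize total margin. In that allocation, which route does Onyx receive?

Optimal: Onyx→Route 3 ($75k), Iris→Route 5 ($102k), Summit→Route 2 ($120k), Nimbus→Route 7 ($136k), Ridgeline→Route 6 ($133k) — total 75+102+120+136+133 = $566k.
Column-greedy (each route in turn goes to its best remaining carrier) gives $553k, worse by 13.
Next-best assignment: Onyx→Route 3, Iris→Route 2, Summit→Route 5, Nimbus→Route 7, Ridgeline→Route 6 = $564k.
Swapping Iris↔Ridgeline (Iris→Route 6 $30k, Ridgeline→Route 5 $56k) loses 149.
Checked against all permutations: $566k is optimal.
Onyx's own top route is Route 7 ($82k), but forcing Onyx→Route 7 and reassigning the rest optimally gives only $558k — worse by 8.

Onyx receives Route 3.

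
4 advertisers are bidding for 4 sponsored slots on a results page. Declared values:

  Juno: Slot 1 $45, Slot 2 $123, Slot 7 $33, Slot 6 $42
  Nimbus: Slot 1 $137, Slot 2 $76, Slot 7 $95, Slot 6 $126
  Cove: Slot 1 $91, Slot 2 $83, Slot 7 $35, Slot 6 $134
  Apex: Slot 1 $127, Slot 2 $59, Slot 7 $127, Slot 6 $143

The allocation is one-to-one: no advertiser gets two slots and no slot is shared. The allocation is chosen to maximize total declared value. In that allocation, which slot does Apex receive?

Apex receives Slot 7.

Optimal: Juno→Slot 2 ($123), Nimbus→Slot 1 ($137), Cove→Slot 6 ($134), Apex→Slot 7 ($127) — total 123+137+134+127 = $521.
Max-entry greedy (repeatedly take the single best remaining cell) gives $438, worse by 83.
Next-best assignment: Juno→Slot 2, Nimbus→Slot 7, Cove→Slot 6, Apex→Slot 1 = $479.
Swapping Juno↔Nimbus (Juno→Slot 1 $45, Nimbus→Slot 2 $76) loses 139.
Apex's own top slot is Slot 6 ($143), but forcing Apex→Slot 6 and reassigning the rest optimally gives only $452 — worse by 69.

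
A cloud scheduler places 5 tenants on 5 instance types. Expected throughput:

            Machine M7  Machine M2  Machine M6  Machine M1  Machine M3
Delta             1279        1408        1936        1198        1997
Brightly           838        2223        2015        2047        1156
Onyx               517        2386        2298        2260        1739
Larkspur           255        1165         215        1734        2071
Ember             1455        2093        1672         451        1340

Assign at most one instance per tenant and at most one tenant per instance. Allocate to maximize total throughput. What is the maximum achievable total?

Max total: 9945 ops/s

Optimal: Delta→Machine M6 (1936 ops/s), Brightly→Machine M2 (2223 ops/s), Onyx→Machine M1 (2260 ops/s), Larkspur→Machine M3 (2071 ops/s), Ember→Machine M7 (1455 ops/s) — total 1936+2223+2260+2071+1455 = 9945 ops/s.
Row-greedy (each tenant in turn takes its best remaining instance) gives 9707 ops/s, worse by 238.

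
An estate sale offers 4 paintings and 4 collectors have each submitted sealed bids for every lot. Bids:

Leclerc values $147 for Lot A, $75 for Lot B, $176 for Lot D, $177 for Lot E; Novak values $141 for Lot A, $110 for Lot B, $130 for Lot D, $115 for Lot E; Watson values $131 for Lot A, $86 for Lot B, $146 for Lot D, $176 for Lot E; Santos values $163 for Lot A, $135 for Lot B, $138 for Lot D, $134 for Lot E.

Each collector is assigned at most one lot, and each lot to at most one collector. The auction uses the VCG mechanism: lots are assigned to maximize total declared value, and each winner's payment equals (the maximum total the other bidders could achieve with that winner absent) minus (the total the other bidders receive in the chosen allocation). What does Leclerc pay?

Efficient allocation: Leclerc→Lot D ($176), Novak→Lot A ($141), Watson→Lot E ($176), Santos→Lot B ($135); total welfare W = $628.
Leclerc receives Lot D at value $176, so the others get W − 176 = $452.
Without Leclerc: best allocation of the remaining 3 bidders over all 4 lots is Novak→Lot D ($130), Watson→Lot E ($176), Santos→Lot A ($163), total $469.
VCG payment = (others' best without Leclerc) − (others' welfare with Leclerc) = 469 − 452 = $17.

Leclerc pays $17.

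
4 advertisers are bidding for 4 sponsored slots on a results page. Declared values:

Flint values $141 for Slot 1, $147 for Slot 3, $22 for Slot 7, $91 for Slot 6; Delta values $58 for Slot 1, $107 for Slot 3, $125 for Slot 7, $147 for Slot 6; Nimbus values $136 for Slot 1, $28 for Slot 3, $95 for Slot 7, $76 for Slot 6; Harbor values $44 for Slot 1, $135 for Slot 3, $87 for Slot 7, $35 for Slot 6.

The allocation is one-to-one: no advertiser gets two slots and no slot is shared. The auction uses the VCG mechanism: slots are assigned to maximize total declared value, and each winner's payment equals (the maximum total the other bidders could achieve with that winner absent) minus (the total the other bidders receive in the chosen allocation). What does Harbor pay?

Efficient allocation: Flint→Slot 1 ($141), Delta→Slot 6 ($147), Nimbus→Slot 7 ($95), Harbor→Slot 3 ($135); total welfare W = $518.
Harbor receives Slot 3 at value $135, so the others get W − 135 = $383.
Without Harbor: best allocation of the remaining 3 bidders over all 4 slots is Flint→Slot 3 ($147), Delta→Slot 6 ($147), Nimbus→Slot 1 ($136), total $430.
VCG payment = (others' best without Harbor) − (others' welfare with Harbor) = 430 − 383 = $47.

Harbor pays $47.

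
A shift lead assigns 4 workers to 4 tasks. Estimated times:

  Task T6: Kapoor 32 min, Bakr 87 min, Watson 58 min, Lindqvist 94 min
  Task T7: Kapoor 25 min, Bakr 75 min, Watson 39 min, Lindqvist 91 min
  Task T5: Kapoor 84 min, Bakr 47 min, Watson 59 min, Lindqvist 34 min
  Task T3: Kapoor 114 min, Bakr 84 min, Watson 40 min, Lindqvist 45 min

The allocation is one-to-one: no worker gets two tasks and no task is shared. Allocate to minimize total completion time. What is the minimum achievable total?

Treat this as an assignment problem: match each worker to one task.
Optimal: Kapoor→Task T6 (32 min), Bakr→Task T5 (47 min), Watson→Task T7 (39 min), Lindqvist→Task T3 (45 min) — total 32+47+39+45 = 163 min.
Swapping Bakr↔Watson (Bakr→Task T7 75 min, Watson→Task T5 59 min) adds 48.

Minimum total: 163 min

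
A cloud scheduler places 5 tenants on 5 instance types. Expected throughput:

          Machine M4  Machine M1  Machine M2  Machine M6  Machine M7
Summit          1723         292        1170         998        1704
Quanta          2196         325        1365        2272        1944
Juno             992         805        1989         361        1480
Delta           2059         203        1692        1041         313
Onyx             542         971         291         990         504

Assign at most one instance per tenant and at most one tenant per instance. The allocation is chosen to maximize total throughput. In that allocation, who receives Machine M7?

Summit receives Machine M7.

Optimal: Summit→Machine M7 (1704 ops/s), Quanta→Machine M6 (2272 ops/s), Juno→Machine M2 (1989 ops/s), Delta→Machine M4 (2059 ops/s), Onyx→Machine M1 (971 ops/s) — total 1704+2272+1989+2059+971 = 8995 ops/s.
Column-greedy (each instance in turn goes to its best remaining tenant) gives 7901 ops/s, worse by 1094.
Checked against all permutations: 8995 ops/s is optimal.
Summit's own top instance is Machine M4 (1723 ops/s), but forcing Summit→Machine M4 and reassigning the rest optimally gives only 8138 ops/s — worse by 857.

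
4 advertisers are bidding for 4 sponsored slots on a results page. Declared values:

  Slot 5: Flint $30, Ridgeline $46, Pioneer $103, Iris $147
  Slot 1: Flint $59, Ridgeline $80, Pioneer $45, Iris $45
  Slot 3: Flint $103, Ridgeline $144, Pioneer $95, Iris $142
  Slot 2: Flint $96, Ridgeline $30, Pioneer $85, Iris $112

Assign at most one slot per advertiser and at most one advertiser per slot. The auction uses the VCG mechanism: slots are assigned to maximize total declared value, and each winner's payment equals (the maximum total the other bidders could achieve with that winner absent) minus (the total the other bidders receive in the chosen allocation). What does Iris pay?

Efficient allocation: Flint→Slot 1 ($59), Ridgeline→Slot 3 ($144), Pioneer→Slot 2 ($85), Iris→Slot 5 ($147); total welfare W = $435.
Iris receives Slot 5 at value $147, so the others get W − 147 = $288.
Without Iris: best allocation of the remaining 3 bidders over all 4 slots is Flint→Slot 2 ($96), Ridgeline→Slot 3 ($144), Pioneer→Slot 5 ($103), total $343.
VCG payment = (others' best without Iris) − (others' welfare with Iris) = 343 − 288 = $55.

Iris pays $55.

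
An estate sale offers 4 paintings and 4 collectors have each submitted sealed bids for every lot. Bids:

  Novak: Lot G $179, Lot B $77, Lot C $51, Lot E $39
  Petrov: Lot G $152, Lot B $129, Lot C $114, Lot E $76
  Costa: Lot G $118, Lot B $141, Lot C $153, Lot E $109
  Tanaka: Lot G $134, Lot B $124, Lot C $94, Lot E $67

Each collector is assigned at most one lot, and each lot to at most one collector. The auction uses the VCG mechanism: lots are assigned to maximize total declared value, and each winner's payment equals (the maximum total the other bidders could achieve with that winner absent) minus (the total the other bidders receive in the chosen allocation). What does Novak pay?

Novak pays $76.

Efficient allocation: Novak→Lot G ($179), Petrov→Lot E ($76), Costa→Lot C ($153), Tanaka→Lot B ($124); total welfare W = $532.
Novak receives Lot G at value $179, so the others get W − 179 = $353.
Without Novak: best allocation of the remaining 3 bidders over all 4 lots is Petrov→Lot G ($152), Costa→Lot C ($153), Tanaka→Lot B ($124), total $429.
VCG payment = (others' best without Novak) − (others' welfare with Novak) = 429 − 353 = $76.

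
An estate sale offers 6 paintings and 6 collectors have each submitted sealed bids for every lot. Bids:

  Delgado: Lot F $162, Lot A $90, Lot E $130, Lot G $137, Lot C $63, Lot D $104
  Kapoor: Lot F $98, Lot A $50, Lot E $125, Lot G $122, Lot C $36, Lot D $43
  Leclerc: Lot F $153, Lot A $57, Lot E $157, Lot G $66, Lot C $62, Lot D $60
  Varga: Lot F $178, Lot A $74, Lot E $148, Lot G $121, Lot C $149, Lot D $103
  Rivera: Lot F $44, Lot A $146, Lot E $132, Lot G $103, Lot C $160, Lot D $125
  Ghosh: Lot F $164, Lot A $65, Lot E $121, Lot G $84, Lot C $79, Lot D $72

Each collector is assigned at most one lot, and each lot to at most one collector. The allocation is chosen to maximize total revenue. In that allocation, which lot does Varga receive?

This is a one-to-one assignment (maximum-weight bipartite matching).
Optimal: Delgado→Lot D ($104), Kapoor→Lot G ($122), Leclerc→Lot E ($157), Varga→Lot C ($149), Rivera→Lot A ($146), Ghosh→Lot F ($164) — total 104+122+157+149+146+164 = $842.
Column-greedy (each lot in turn goes to its best remaining collector) gives $740, worse by 102.
Next-best assignment: Delgado→Lot F, Kapoor→Lot G, Leclerc→Lot E, Varga→Lot C, Rivera→Lot A, Ghosh→Lot D = $808.
Swapping Rivera↔Delgado (Rivera→Lot D $125, Delgado→Lot A $90) loses 35.
Varga's own top lot is Lot F ($178), but forcing Varga→Lot F and reassigning the rest optimally gives only $786 — worse by 56.

Varga receives Lot C.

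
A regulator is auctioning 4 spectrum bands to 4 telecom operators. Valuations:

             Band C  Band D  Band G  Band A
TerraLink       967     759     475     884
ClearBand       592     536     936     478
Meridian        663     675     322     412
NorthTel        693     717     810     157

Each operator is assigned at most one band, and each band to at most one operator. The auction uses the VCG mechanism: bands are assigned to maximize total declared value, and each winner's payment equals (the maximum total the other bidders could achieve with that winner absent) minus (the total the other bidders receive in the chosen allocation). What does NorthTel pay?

NorthTel pays $95M.

Efficient allocation: TerraLink→Band A ($884M), ClearBand→Band G ($936M), Meridian→Band C ($663M), NorthTel→Band D ($717M); total welfare W = $3200M.
NorthTel receives Band D at value $717M, so the others get W − 717 = $2483M.
Without NorthTel: best allocation of the remaining 3 bidders over all 4 bands is TerraLink→Band C ($967M), ClearBand→Band G ($936M), Meridian→Band D ($675M), total $2578M.
VCG payment = (others' best without NorthTel) − (others' welfare with NorthTel) = 2578 − 2483 = $95M.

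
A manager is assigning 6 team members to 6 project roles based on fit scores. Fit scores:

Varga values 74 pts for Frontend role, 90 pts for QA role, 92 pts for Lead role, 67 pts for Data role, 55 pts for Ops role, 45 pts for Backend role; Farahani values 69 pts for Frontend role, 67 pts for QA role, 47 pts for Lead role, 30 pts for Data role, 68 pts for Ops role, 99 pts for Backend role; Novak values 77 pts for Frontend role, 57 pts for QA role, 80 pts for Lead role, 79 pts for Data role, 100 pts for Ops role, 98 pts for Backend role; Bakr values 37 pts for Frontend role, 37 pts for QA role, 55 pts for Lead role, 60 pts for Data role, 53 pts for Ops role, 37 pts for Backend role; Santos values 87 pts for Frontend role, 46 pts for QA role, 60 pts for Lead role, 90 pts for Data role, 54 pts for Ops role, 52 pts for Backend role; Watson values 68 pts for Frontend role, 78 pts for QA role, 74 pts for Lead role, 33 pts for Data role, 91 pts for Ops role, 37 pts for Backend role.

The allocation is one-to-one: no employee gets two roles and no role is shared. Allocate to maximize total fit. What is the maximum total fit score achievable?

This is a one-to-one assignment (maximum-weight bipartite matching).
Optimal: Varga→Lead role (92 pts), Farahani→Backend role (99 pts), Novak→Ops role (100 pts), Bakr→Data role (60 pts), Santos→Frontend role (87 pts), Watson→QA role (78 pts) — total 92+99+100+60+87+78 = 516 pts.
Max-entry greedy (repeatedly take the single best remaining cell) gives 496 pts, worse by 20.
Swapping Bakr↔Watson (Bakr→QA role 37 pts, Watson→Data role 33 pts) loses 68.

Maximum total: 516 pts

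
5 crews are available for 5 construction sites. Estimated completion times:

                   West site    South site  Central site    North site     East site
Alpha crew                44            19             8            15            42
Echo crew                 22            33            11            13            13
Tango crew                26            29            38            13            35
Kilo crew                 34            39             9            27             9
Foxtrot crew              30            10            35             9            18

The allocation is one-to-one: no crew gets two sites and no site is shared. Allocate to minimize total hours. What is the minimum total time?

Minimum total: 62 hours

This is the linear assignment problem.
Optimal: Alpha crew→Central site (8 hours), Echo crew→West site (22 hours), Tango crew→North site (13 hours), Kilo crew→East site (9 hours), Foxtrot crew→South site (10 hours) — total 8+22+13+9+10 = 62 hours.
Min-entry greedy (repeatedly take the single cheapest remaining cell) gives 77 hours, worse by 15.
Checked against all permutations: 62 hours is optimal.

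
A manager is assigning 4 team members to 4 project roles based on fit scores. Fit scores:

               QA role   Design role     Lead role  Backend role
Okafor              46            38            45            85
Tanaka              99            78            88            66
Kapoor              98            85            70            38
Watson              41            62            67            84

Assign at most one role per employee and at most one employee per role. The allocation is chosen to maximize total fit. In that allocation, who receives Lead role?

Optimal: Okafor→Backend role (85 pts), Tanaka→QA role (99 pts), Kapoor→Design role (85 pts), Watson→Lead role (67 pts) — total 85+99+85+67 = 336 pts.
Next-best assignment: Okafor→Backend role, Tanaka→Lead role, Kapoor→QA role, Watson→Design role = 333 pts.
Watson's own top role is Backend role (84 pts), but forcing Watson→Backend role and reassigning the rest optimally gives only 313 pts — worse by 23.

Watson receives Lead role.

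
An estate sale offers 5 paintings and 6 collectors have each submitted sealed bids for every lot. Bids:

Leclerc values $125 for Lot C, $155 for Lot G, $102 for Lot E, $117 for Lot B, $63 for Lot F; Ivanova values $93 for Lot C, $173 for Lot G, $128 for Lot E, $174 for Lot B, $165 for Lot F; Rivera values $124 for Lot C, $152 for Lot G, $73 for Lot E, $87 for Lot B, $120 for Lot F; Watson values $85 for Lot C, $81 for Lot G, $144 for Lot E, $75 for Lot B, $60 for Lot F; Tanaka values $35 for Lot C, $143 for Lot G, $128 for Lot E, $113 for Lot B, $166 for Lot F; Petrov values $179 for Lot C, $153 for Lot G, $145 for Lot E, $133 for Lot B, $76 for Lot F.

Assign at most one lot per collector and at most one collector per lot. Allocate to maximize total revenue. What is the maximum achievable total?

Max total: $818

Treat this as an assignment problem: match each collector to one lot.
Optimal: Petrov→Lot C ($179), Leclerc→Lot G ($155), Watson→Lot E ($144), Ivanova→Lot B ($174), Tanaka→Lot F ($166) — total 179+155+144+174+166 = $818.
Row-greedy (each collector in turn takes its best remaining lot) gives $763, worse by 55.
Next-best assignment: Petrov→Lot C, Rivera→Lot G, Watson→Lot E, Ivanova→Lot B, Tanaka→Lot F = $815.
Checked against all permutations: $818 is optimal.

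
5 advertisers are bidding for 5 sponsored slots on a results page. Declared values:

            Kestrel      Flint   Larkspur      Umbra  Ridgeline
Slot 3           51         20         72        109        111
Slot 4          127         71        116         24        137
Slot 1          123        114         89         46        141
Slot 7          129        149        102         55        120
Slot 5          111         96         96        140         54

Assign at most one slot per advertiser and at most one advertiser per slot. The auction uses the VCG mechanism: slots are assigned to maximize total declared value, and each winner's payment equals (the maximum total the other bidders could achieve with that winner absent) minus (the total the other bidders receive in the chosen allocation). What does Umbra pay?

Efficient allocation: Kestrel→Slot 1 ($123), Flint→Slot 7 ($149), Larkspur→Slot 4 ($116), Umbra→Slot 5 ($140), Ridgeline→Slot 3 ($111); total welfare W = $639.
Umbra receives Slot 5 at value $140, so the others get W − 140 = $499.
Without Umbra: best allocation of the remaining 4 bidders over all 5 slots is Kestrel→Slot 5 ($111), Flint→Slot 7 ($149), Larkspur→Slot 4 ($116), Ridgeline→Slot 1 ($141), total $517.
VCG payment = (others' best without Umbra) − (others' welfare with Umbra) = 517 − 499 = $18.

Umbra pays $18.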